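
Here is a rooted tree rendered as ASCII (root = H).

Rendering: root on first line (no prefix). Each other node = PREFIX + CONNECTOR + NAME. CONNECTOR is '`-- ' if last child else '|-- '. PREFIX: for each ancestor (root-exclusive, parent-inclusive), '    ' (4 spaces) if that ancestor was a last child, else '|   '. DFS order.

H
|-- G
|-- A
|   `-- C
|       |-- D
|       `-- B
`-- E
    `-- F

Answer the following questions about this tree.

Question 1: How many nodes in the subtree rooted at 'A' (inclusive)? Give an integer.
Subtree rooted at A contains: A, B, C, D
Count = 4

Answer: 4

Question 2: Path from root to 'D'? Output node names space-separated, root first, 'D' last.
Walk down from root: H -> A -> C -> D

Answer: H A C D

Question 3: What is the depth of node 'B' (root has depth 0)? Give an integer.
Path from root to B: H -> A -> C -> B
Depth = number of edges = 3

Answer: 3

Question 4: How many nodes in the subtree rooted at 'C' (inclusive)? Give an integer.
Answer: 3

Derivation:
Subtree rooted at C contains: B, C, D
Count = 3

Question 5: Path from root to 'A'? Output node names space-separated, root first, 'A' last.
Walk down from root: H -> A

Answer: H A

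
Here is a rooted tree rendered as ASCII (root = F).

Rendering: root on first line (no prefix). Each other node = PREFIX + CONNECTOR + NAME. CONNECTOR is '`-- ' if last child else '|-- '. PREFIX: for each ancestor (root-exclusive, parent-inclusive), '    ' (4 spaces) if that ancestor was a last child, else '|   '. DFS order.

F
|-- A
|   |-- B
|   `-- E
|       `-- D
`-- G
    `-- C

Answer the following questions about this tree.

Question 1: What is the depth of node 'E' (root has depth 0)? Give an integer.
Path from root to E: F -> A -> E
Depth = number of edges = 2

Answer: 2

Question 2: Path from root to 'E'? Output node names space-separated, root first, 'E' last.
Walk down from root: F -> A -> E

Answer: F A E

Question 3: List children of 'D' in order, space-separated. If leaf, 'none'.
Answer: none

Derivation:
Node D's children (from adjacency): (leaf)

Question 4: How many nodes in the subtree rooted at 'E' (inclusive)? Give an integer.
Answer: 2

Derivation:
Subtree rooted at E contains: D, E
Count = 2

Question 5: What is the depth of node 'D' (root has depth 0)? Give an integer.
Answer: 3

Derivation:
Path from root to D: F -> A -> E -> D
Depth = number of edges = 3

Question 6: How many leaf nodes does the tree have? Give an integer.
Answer: 3

Derivation:
Leaves (nodes with no children): B, C, D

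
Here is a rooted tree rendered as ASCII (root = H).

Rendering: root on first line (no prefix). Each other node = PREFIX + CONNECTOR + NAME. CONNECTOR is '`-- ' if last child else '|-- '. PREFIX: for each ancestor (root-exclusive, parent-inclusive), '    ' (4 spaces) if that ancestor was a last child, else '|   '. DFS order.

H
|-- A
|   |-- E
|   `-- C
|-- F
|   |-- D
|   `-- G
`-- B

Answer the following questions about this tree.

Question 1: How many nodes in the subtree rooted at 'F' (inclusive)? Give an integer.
Subtree rooted at F contains: D, F, G
Count = 3

Answer: 3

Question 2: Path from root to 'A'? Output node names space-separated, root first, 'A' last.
Walk down from root: H -> A

Answer: H A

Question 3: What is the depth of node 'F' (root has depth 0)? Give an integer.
Answer: 1

Derivation:
Path from root to F: H -> F
Depth = number of edges = 1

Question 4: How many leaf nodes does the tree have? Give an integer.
Answer: 5

Derivation:
Leaves (nodes with no children): B, C, D, E, G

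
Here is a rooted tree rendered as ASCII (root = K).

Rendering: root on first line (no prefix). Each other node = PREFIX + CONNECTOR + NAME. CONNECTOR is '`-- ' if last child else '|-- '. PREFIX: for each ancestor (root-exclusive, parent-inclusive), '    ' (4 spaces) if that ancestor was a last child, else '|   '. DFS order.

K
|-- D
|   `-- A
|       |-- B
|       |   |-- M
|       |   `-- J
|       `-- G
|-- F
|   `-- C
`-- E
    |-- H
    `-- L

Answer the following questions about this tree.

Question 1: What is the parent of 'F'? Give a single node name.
Answer: K

Derivation:
Scan adjacency: F appears as child of K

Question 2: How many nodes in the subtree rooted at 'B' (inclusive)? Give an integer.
Subtree rooted at B contains: B, J, M
Count = 3

Answer: 3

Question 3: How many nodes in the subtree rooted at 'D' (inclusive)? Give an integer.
Subtree rooted at D contains: A, B, D, G, J, M
Count = 6

Answer: 6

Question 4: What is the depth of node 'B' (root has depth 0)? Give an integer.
Answer: 3

Derivation:
Path from root to B: K -> D -> A -> B
Depth = number of edges = 3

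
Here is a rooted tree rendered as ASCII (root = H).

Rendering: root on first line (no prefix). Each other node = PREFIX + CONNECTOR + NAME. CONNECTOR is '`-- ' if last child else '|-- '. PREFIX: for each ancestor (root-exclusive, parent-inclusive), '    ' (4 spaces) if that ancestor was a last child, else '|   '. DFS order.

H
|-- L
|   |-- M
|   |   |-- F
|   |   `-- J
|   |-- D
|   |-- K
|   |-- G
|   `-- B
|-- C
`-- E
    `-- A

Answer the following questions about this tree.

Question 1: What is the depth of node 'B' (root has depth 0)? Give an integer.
Path from root to B: H -> L -> B
Depth = number of edges = 2

Answer: 2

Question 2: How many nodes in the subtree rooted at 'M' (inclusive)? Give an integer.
Subtree rooted at M contains: F, J, M
Count = 3

Answer: 3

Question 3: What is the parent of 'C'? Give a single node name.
Scan adjacency: C appears as child of H

Answer: H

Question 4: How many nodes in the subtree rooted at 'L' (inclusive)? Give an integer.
Answer: 8

Derivation:
Subtree rooted at L contains: B, D, F, G, J, K, L, M
Count = 8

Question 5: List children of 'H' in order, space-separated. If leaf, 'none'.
Node H's children (from adjacency): L, C, E

Answer: L C E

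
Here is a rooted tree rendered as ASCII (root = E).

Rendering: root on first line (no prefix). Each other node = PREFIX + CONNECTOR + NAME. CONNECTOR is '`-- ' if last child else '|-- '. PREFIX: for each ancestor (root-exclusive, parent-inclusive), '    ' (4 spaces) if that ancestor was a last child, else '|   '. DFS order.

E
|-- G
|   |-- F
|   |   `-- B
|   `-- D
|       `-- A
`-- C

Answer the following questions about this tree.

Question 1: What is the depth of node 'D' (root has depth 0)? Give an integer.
Answer: 2

Derivation:
Path from root to D: E -> G -> D
Depth = number of edges = 2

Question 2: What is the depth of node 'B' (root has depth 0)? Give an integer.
Path from root to B: E -> G -> F -> B
Depth = number of edges = 3

Answer: 3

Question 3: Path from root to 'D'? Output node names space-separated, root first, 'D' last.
Answer: E G D

Derivation:
Walk down from root: E -> G -> D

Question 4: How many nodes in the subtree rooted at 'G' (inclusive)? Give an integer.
Subtree rooted at G contains: A, B, D, F, G
Count = 5

Answer: 5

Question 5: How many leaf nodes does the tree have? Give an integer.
Answer: 3

Derivation:
Leaves (nodes with no children): A, B, C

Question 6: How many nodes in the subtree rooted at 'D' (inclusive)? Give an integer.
Subtree rooted at D contains: A, D
Count = 2

Answer: 2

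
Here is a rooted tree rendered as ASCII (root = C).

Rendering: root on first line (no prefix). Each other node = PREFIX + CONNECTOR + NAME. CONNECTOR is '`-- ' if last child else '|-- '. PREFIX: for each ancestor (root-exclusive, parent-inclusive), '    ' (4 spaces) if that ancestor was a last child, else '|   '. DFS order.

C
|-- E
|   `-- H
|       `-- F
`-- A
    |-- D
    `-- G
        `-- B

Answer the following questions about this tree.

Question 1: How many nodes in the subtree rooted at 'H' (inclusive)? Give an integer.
Answer: 2

Derivation:
Subtree rooted at H contains: F, H
Count = 2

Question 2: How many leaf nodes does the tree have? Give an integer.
Leaves (nodes with no children): B, D, F

Answer: 3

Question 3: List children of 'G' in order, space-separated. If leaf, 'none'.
Node G's children (from adjacency): B

Answer: B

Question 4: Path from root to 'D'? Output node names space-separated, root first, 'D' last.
Walk down from root: C -> A -> D

Answer: C A D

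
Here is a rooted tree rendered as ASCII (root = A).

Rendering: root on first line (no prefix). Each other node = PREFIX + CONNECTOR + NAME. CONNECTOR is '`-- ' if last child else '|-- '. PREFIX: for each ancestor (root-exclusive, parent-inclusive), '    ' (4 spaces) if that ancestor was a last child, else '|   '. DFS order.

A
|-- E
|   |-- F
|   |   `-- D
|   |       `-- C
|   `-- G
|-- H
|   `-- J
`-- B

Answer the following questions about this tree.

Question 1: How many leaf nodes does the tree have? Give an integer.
Leaves (nodes with no children): B, C, G, J

Answer: 4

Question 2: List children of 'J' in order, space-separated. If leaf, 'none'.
Answer: none

Derivation:
Node J's children (from adjacency): (leaf)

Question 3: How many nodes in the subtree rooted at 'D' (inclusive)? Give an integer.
Answer: 2

Derivation:
Subtree rooted at D contains: C, D
Count = 2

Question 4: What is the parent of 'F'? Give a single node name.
Scan adjacency: F appears as child of E

Answer: E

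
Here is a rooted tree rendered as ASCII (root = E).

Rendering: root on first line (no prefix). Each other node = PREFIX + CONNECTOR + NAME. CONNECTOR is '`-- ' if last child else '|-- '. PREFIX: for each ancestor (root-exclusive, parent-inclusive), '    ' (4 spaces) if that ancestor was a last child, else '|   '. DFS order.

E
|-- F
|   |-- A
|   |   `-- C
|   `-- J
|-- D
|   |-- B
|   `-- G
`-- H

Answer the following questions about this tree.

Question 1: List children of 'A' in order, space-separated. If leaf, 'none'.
Node A's children (from adjacency): C

Answer: C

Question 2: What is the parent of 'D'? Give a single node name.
Answer: E

Derivation:
Scan adjacency: D appears as child of E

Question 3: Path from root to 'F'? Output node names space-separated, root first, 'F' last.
Walk down from root: E -> F

Answer: E F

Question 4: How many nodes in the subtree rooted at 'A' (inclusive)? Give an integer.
Answer: 2

Derivation:
Subtree rooted at A contains: A, C
Count = 2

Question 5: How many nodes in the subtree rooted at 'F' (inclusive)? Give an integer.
Subtree rooted at F contains: A, C, F, J
Count = 4

Answer: 4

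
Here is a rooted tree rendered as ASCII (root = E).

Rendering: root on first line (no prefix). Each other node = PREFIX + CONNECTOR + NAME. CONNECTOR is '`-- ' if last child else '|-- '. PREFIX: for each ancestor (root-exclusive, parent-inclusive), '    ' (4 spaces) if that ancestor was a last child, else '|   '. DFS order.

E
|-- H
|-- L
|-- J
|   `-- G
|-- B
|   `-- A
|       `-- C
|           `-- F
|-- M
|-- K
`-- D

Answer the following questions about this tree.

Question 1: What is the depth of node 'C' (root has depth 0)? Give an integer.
Path from root to C: E -> B -> A -> C
Depth = number of edges = 3

Answer: 3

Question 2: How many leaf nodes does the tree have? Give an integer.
Answer: 7

Derivation:
Leaves (nodes with no children): D, F, G, H, K, L, M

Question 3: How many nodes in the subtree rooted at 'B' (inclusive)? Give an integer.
Subtree rooted at B contains: A, B, C, F
Count = 4

Answer: 4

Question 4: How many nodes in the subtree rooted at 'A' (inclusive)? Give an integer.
Subtree rooted at A contains: A, C, F
Count = 3

Answer: 3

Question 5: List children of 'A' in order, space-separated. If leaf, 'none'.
Node A's children (from adjacency): C

Answer: C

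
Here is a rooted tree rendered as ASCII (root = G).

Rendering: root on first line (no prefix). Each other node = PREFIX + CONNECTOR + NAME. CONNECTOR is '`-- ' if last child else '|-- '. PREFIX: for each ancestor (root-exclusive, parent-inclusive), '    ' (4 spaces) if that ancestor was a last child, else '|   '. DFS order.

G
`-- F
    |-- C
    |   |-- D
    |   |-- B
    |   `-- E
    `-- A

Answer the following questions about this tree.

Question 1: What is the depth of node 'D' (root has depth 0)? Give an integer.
Path from root to D: G -> F -> C -> D
Depth = number of edges = 3

Answer: 3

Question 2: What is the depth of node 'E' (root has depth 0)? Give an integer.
Answer: 3

Derivation:
Path from root to E: G -> F -> C -> E
Depth = number of edges = 3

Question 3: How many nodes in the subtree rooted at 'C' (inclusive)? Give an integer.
Subtree rooted at C contains: B, C, D, E
Count = 4

Answer: 4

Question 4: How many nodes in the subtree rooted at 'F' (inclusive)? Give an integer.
Answer: 6

Derivation:
Subtree rooted at F contains: A, B, C, D, E, F
Count = 6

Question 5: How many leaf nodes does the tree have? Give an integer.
Answer: 4

Derivation:
Leaves (nodes with no children): A, B, D, E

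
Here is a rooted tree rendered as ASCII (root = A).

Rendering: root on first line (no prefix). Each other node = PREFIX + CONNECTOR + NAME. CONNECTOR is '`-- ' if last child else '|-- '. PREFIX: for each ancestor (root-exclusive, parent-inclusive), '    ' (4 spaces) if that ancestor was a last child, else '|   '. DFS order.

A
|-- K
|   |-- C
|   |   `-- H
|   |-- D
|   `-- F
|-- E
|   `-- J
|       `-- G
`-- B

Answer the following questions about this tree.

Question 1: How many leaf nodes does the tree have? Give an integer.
Answer: 5

Derivation:
Leaves (nodes with no children): B, D, F, G, H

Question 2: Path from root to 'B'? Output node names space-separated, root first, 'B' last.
Walk down from root: A -> B

Answer: A B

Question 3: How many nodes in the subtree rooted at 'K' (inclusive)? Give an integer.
Answer: 5

Derivation:
Subtree rooted at K contains: C, D, F, H, K
Count = 5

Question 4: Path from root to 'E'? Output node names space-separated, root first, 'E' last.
Walk down from root: A -> E

Answer: A E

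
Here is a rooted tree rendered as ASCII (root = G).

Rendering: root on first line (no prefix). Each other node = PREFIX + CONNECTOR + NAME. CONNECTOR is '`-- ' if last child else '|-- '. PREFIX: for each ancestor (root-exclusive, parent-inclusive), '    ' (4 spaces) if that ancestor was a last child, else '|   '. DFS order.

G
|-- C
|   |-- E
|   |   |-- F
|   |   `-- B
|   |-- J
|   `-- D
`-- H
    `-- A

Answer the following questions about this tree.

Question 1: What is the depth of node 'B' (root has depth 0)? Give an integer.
Path from root to B: G -> C -> E -> B
Depth = number of edges = 3

Answer: 3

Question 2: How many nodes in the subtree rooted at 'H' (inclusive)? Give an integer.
Answer: 2

Derivation:
Subtree rooted at H contains: A, H
Count = 2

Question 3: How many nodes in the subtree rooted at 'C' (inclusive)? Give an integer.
Answer: 6

Derivation:
Subtree rooted at C contains: B, C, D, E, F, J
Count = 6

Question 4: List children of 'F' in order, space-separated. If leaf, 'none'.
Node F's children (from adjacency): (leaf)

Answer: none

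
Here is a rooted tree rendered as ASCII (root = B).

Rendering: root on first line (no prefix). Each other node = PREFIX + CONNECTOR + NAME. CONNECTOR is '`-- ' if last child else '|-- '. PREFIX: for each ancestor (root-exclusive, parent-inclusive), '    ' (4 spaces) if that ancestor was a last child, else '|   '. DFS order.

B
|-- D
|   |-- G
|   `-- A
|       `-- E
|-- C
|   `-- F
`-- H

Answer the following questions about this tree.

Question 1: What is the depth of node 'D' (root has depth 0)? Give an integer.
Answer: 1

Derivation:
Path from root to D: B -> D
Depth = number of edges = 1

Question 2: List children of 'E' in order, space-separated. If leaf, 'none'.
Node E's children (from adjacency): (leaf)

Answer: none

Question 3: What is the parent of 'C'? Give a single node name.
Answer: B

Derivation:
Scan adjacency: C appears as child of B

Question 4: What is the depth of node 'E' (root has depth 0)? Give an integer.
Path from root to E: B -> D -> A -> E
Depth = number of edges = 3

Answer: 3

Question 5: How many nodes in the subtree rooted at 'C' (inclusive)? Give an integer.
Answer: 2

Derivation:
Subtree rooted at C contains: C, F
Count = 2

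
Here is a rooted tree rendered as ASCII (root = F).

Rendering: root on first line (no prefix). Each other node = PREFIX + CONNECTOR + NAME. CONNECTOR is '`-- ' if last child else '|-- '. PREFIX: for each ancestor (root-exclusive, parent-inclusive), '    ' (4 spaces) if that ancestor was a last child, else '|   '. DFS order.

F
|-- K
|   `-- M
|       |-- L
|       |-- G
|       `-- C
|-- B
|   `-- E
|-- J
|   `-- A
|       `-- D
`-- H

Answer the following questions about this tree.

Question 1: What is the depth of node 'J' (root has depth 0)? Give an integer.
Path from root to J: F -> J
Depth = number of edges = 1

Answer: 1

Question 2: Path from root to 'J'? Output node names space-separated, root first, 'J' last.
Walk down from root: F -> J

Answer: F J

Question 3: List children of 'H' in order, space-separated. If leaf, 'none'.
Answer: none

Derivation:
Node H's children (from adjacency): (leaf)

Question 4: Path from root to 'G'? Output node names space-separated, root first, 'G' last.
Answer: F K M G

Derivation:
Walk down from root: F -> K -> M -> G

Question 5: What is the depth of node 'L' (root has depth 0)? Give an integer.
Path from root to L: F -> K -> M -> L
Depth = number of edges = 3

Answer: 3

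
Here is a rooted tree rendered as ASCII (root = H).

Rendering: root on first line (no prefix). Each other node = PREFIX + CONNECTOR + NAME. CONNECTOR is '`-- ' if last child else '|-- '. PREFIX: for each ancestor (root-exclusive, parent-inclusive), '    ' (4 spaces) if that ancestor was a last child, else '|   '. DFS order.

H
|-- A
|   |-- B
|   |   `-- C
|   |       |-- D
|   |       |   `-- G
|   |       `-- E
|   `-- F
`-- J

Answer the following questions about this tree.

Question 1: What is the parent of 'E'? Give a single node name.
Scan adjacency: E appears as child of C

Answer: C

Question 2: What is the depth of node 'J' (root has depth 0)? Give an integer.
Answer: 1

Derivation:
Path from root to J: H -> J
Depth = number of edges = 1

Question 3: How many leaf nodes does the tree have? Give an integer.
Answer: 4

Derivation:
Leaves (nodes with no children): E, F, G, J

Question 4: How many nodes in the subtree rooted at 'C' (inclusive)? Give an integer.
Subtree rooted at C contains: C, D, E, G
Count = 4

Answer: 4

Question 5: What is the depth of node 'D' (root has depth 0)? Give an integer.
Path from root to D: H -> A -> B -> C -> D
Depth = number of edges = 4

Answer: 4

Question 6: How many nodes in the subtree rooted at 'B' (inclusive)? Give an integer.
Answer: 5

Derivation:
Subtree rooted at B contains: B, C, D, E, G
Count = 5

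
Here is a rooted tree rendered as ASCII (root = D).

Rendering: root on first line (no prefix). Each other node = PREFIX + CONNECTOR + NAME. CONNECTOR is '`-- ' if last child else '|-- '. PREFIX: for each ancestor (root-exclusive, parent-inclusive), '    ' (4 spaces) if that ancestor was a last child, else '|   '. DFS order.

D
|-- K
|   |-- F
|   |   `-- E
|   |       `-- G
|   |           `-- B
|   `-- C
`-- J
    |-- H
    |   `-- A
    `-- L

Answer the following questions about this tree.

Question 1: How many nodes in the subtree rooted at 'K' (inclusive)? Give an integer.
Answer: 6

Derivation:
Subtree rooted at K contains: B, C, E, F, G, K
Count = 6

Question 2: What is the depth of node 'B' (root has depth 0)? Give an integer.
Answer: 5

Derivation:
Path from root to B: D -> K -> F -> E -> G -> B
Depth = number of edges = 5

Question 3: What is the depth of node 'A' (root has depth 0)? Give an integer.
Path from root to A: D -> J -> H -> A
Depth = number of edges = 3

Answer: 3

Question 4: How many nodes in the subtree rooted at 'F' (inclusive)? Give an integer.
Subtree rooted at F contains: B, E, F, G
Count = 4

Answer: 4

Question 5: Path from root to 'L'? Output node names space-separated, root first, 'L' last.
Answer: D J L

Derivation:
Walk down from root: D -> J -> L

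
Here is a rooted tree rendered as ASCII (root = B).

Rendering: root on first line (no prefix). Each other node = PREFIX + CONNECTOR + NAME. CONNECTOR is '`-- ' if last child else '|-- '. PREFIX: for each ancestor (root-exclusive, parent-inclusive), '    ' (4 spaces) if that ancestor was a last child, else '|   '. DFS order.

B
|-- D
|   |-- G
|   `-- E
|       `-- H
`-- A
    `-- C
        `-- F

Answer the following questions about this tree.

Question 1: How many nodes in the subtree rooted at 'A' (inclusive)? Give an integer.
Subtree rooted at A contains: A, C, F
Count = 3

Answer: 3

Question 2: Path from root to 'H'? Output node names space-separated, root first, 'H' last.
Answer: B D E H

Derivation:
Walk down from root: B -> D -> E -> H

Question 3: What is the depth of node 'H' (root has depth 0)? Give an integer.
Answer: 3

Derivation:
Path from root to H: B -> D -> E -> H
Depth = number of edges = 3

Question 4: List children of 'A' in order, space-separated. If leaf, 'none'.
Node A's children (from adjacency): C

Answer: C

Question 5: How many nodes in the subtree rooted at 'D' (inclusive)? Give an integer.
Subtree rooted at D contains: D, E, G, H
Count = 4

Answer: 4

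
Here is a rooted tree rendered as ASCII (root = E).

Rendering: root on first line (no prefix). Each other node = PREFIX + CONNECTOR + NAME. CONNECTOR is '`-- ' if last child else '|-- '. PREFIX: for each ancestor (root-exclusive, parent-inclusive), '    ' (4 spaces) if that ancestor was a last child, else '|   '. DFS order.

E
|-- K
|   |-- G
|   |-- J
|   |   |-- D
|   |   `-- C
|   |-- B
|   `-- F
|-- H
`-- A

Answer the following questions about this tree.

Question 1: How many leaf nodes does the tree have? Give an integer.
Leaves (nodes with no children): A, B, C, D, F, G, H

Answer: 7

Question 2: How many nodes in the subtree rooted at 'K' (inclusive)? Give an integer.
Subtree rooted at K contains: B, C, D, F, G, J, K
Count = 7

Answer: 7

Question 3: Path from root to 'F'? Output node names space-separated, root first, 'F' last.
Walk down from root: E -> K -> F

Answer: E K F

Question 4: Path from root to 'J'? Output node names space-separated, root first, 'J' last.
Walk down from root: E -> K -> J

Answer: E K J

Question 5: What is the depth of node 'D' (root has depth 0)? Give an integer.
Path from root to D: E -> K -> J -> D
Depth = number of edges = 3

Answer: 3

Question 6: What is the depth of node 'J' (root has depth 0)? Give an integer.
Path from root to J: E -> K -> J
Depth = number of edges = 2

Answer: 2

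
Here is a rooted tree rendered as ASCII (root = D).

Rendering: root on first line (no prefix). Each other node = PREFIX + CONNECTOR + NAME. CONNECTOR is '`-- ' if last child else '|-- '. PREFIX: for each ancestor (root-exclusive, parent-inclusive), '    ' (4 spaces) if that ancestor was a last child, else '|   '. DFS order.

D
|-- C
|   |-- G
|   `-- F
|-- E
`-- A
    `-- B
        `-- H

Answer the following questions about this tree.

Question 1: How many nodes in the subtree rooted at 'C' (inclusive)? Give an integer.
Answer: 3

Derivation:
Subtree rooted at C contains: C, F, G
Count = 3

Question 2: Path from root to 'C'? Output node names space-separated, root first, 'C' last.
Walk down from root: D -> C

Answer: D C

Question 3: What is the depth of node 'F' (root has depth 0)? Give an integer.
Path from root to F: D -> C -> F
Depth = number of edges = 2

Answer: 2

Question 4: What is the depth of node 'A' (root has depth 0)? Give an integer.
Answer: 1

Derivation:
Path from root to A: D -> A
Depth = number of edges = 1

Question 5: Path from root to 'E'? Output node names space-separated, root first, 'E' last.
Walk down from root: D -> E

Answer: D E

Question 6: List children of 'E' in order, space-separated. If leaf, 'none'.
Answer: none

Derivation:
Node E's children (from adjacency): (leaf)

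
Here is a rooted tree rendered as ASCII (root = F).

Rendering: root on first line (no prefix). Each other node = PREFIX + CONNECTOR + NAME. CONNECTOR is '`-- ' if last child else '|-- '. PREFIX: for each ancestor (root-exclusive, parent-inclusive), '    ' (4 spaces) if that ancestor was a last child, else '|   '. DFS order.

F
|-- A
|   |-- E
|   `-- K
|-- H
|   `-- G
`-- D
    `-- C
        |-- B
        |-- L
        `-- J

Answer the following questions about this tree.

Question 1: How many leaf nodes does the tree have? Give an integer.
Answer: 6

Derivation:
Leaves (nodes with no children): B, E, G, J, K, L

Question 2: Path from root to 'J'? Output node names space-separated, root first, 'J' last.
Answer: F D C J

Derivation:
Walk down from root: F -> D -> C -> J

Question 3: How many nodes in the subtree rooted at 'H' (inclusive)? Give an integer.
Subtree rooted at H contains: G, H
Count = 2

Answer: 2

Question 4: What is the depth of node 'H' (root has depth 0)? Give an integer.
Path from root to H: F -> H
Depth = number of edges = 1

Answer: 1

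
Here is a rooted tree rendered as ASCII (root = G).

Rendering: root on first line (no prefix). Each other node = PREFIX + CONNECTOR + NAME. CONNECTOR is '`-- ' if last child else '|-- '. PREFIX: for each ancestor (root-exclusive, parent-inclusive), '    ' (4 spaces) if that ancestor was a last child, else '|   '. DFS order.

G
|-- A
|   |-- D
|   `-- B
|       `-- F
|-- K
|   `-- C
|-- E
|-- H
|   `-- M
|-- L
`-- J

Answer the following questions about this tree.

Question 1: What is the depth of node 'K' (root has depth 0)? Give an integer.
Path from root to K: G -> K
Depth = number of edges = 1

Answer: 1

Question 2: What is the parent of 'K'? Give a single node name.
Scan adjacency: K appears as child of G

Answer: G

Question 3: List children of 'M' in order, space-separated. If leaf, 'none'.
Answer: none

Derivation:
Node M's children (from adjacency): (leaf)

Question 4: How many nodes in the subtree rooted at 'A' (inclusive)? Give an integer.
Subtree rooted at A contains: A, B, D, F
Count = 4

Answer: 4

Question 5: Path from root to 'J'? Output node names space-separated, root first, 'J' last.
Walk down from root: G -> J

Answer: G J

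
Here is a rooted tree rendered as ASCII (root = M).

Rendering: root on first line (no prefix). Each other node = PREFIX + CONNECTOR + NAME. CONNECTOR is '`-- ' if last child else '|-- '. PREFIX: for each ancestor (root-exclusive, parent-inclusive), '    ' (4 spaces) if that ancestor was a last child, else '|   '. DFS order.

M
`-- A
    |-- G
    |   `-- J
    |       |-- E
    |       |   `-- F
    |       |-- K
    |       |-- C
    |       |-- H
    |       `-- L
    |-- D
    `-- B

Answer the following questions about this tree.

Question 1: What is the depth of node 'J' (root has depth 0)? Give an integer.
Answer: 3

Derivation:
Path from root to J: M -> A -> G -> J
Depth = number of edges = 3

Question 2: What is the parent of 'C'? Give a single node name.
Scan adjacency: C appears as child of J

Answer: J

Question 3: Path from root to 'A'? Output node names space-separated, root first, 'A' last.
Walk down from root: M -> A

Answer: M A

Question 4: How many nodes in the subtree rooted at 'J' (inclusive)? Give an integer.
Subtree rooted at J contains: C, E, F, H, J, K, L
Count = 7

Answer: 7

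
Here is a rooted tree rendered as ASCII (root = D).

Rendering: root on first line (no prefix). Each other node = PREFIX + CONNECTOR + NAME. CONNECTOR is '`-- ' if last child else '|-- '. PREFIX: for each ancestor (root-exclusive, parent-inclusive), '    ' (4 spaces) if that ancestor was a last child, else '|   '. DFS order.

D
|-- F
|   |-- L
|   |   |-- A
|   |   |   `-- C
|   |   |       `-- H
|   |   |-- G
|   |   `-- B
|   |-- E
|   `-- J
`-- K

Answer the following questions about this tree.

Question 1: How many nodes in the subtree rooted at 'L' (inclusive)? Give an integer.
Answer: 6

Derivation:
Subtree rooted at L contains: A, B, C, G, H, L
Count = 6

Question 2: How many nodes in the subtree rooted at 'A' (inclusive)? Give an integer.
Subtree rooted at A contains: A, C, H
Count = 3

Answer: 3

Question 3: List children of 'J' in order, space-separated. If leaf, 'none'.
Answer: none

Derivation:
Node J's children (from adjacency): (leaf)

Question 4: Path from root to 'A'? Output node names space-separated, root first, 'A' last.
Walk down from root: D -> F -> L -> A

Answer: D F L A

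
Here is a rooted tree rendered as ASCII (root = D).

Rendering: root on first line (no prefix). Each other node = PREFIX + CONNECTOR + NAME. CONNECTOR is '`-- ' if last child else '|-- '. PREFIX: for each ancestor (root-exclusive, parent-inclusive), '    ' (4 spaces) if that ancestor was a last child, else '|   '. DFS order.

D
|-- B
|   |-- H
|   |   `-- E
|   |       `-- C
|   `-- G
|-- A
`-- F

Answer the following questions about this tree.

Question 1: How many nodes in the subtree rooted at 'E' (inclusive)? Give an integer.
Subtree rooted at E contains: C, E
Count = 2

Answer: 2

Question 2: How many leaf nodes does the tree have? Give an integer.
Answer: 4

Derivation:
Leaves (nodes with no children): A, C, F, G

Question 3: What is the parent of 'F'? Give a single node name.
Answer: D

Derivation:
Scan adjacency: F appears as child of D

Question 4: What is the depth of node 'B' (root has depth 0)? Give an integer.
Path from root to B: D -> B
Depth = number of edges = 1

Answer: 1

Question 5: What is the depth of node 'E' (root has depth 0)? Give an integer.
Answer: 3

Derivation:
Path from root to E: D -> B -> H -> E
Depth = number of edges = 3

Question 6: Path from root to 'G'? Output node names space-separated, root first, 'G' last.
Walk down from root: D -> B -> G

Answer: D B G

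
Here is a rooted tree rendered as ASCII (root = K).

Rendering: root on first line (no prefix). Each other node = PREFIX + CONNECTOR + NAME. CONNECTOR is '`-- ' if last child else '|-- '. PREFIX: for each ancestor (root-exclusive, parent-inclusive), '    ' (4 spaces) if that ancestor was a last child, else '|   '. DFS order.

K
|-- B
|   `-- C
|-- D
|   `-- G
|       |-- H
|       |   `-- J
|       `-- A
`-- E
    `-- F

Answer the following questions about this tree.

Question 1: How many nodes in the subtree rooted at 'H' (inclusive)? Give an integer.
Answer: 2

Derivation:
Subtree rooted at H contains: H, J
Count = 2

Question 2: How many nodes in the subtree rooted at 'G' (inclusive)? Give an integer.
Subtree rooted at G contains: A, G, H, J
Count = 4

Answer: 4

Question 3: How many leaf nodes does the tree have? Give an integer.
Answer: 4

Derivation:
Leaves (nodes with no children): A, C, F, J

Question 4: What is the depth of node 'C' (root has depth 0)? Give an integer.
Path from root to C: K -> B -> C
Depth = number of edges = 2

Answer: 2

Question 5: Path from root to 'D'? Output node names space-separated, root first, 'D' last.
Walk down from root: K -> D

Answer: K D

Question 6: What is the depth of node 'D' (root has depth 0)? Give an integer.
Path from root to D: K -> D
Depth = number of edges = 1

Answer: 1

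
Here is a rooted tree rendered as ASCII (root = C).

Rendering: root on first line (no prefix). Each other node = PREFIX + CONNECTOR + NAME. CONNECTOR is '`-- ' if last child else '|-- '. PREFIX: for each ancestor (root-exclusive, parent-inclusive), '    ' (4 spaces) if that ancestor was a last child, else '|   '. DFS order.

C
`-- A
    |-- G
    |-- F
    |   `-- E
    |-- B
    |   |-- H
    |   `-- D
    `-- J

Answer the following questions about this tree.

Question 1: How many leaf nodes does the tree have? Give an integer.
Leaves (nodes with no children): D, E, G, H, J

Answer: 5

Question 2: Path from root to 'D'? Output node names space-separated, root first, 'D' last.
Walk down from root: C -> A -> B -> D

Answer: C A B D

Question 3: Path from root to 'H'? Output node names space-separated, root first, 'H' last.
Answer: C A B H

Derivation:
Walk down from root: C -> A -> B -> H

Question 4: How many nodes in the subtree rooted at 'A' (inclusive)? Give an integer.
Answer: 8

Derivation:
Subtree rooted at A contains: A, B, D, E, F, G, H, J
Count = 8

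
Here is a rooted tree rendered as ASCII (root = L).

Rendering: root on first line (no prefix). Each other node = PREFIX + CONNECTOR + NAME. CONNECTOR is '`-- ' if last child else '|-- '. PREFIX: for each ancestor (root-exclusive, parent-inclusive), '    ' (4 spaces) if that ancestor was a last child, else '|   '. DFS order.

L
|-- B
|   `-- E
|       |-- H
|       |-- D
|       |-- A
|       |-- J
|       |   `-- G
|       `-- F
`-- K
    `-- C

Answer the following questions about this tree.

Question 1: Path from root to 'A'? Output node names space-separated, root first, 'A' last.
Answer: L B E A

Derivation:
Walk down from root: L -> B -> E -> A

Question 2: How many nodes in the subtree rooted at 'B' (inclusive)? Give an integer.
Subtree rooted at B contains: A, B, D, E, F, G, H, J
Count = 8

Answer: 8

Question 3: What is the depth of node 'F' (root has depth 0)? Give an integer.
Answer: 3

Derivation:
Path from root to F: L -> B -> E -> F
Depth = number of edges = 3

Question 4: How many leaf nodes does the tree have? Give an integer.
Answer: 6

Derivation:
Leaves (nodes with no children): A, C, D, F, G, H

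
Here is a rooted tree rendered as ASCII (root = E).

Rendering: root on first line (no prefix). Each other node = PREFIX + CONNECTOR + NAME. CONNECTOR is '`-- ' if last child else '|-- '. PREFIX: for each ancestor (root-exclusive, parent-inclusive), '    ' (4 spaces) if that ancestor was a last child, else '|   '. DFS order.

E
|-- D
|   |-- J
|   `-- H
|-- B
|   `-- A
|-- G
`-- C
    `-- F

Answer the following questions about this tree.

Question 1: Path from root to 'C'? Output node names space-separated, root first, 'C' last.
Walk down from root: E -> C

Answer: E C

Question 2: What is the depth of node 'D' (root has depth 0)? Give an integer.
Answer: 1

Derivation:
Path from root to D: E -> D
Depth = number of edges = 1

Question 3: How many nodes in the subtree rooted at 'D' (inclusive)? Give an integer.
Subtree rooted at D contains: D, H, J
Count = 3

Answer: 3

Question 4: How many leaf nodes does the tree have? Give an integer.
Leaves (nodes with no children): A, F, G, H, J

Answer: 5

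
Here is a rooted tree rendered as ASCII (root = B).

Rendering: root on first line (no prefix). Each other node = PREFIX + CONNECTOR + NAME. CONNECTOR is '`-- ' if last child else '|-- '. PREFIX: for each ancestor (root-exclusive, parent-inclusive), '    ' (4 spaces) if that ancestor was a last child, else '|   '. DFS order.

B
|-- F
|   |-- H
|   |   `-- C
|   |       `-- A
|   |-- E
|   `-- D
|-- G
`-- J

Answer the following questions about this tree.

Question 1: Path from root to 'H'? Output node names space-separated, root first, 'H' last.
Walk down from root: B -> F -> H

Answer: B F H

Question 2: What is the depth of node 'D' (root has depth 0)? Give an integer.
Path from root to D: B -> F -> D
Depth = number of edges = 2

Answer: 2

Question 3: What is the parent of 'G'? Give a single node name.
Scan adjacency: G appears as child of B

Answer: B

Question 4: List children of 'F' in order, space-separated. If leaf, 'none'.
Node F's children (from adjacency): H, E, D

Answer: H E D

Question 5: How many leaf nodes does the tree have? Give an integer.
Leaves (nodes with no children): A, D, E, G, J

Answer: 5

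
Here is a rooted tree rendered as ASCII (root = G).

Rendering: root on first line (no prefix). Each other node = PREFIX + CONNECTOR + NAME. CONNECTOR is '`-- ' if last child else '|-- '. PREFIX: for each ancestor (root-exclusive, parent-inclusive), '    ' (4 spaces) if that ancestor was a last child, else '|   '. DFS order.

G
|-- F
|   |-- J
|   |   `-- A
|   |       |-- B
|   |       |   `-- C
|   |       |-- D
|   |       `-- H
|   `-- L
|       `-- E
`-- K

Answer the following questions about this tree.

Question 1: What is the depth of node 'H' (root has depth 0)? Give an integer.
Path from root to H: G -> F -> J -> A -> H
Depth = number of edges = 4

Answer: 4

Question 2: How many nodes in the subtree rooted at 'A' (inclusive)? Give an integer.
Subtree rooted at A contains: A, B, C, D, H
Count = 5

Answer: 5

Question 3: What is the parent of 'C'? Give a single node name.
Scan adjacency: C appears as child of B

Answer: B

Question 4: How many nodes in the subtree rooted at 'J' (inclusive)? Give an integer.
Answer: 6

Derivation:
Subtree rooted at J contains: A, B, C, D, H, J
Count = 6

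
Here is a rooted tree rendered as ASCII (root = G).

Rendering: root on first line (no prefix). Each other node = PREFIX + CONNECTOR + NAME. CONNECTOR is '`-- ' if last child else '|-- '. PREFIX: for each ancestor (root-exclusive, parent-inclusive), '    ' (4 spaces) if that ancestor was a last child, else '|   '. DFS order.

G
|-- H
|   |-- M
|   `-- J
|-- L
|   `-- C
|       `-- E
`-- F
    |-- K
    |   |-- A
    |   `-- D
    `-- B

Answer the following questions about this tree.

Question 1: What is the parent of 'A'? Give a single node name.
Answer: K

Derivation:
Scan adjacency: A appears as child of K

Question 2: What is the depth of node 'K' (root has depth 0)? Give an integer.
Path from root to K: G -> F -> K
Depth = number of edges = 2

Answer: 2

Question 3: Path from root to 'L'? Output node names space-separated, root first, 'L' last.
Answer: G L

Derivation:
Walk down from root: G -> L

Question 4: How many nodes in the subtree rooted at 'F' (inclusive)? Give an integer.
Subtree rooted at F contains: A, B, D, F, K
Count = 5

Answer: 5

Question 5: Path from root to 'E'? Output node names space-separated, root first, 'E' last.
Answer: G L C E

Derivation:
Walk down from root: G -> L -> C -> E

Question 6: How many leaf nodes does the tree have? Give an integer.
Leaves (nodes with no children): A, B, D, E, J, M

Answer: 6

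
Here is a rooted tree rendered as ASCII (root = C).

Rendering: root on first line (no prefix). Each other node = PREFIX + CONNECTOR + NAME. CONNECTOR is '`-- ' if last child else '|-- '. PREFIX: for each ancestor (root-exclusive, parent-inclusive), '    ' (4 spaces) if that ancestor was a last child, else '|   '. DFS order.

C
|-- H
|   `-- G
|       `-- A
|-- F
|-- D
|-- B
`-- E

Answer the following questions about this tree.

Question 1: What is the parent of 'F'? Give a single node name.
Scan adjacency: F appears as child of C

Answer: C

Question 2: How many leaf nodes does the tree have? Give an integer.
Leaves (nodes with no children): A, B, D, E, F

Answer: 5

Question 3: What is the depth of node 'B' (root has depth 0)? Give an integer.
Path from root to B: C -> B
Depth = number of edges = 1

Answer: 1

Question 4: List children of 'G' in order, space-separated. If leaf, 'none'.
Node G's children (from adjacency): A

Answer: A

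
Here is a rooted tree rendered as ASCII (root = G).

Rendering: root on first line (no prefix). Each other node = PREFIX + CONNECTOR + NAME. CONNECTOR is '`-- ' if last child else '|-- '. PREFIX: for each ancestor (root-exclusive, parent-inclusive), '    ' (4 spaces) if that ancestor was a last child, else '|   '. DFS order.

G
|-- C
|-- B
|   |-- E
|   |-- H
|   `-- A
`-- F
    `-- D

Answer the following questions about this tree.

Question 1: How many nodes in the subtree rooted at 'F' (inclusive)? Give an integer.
Subtree rooted at F contains: D, F
Count = 2

Answer: 2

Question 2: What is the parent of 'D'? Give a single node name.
Answer: F

Derivation:
Scan adjacency: D appears as child of F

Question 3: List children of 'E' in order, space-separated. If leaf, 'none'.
Node E's children (from adjacency): (leaf)

Answer: none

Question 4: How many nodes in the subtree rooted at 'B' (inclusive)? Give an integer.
Answer: 4

Derivation:
Subtree rooted at B contains: A, B, E, H
Count = 4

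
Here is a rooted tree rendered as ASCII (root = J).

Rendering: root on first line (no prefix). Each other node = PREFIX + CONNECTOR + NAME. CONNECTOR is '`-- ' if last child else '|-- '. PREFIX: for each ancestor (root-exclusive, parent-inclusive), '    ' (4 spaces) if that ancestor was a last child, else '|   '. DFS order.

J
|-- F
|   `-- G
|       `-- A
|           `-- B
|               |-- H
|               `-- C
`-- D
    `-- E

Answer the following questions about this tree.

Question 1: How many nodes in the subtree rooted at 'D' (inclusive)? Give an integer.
Answer: 2

Derivation:
Subtree rooted at D contains: D, E
Count = 2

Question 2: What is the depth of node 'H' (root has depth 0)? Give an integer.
Answer: 5

Derivation:
Path from root to H: J -> F -> G -> A -> B -> H
Depth = number of edges = 5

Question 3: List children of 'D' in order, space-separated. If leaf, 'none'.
Node D's children (from adjacency): E

Answer: E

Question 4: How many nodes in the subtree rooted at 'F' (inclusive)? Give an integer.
Answer: 6

Derivation:
Subtree rooted at F contains: A, B, C, F, G, H
Count = 6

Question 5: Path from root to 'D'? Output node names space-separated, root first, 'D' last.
Answer: J D

Derivation:
Walk down from root: J -> D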